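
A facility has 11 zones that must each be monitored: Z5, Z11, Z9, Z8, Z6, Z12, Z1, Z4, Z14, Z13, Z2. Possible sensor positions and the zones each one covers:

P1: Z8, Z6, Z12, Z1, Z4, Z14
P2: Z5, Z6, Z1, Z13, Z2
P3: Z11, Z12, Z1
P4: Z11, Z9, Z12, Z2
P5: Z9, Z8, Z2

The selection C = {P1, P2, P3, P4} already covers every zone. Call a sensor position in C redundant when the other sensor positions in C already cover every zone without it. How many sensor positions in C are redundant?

1

Drop P1: Z8, Z4, Z14 uncovered — not redundant.
Drop P2: Z5, Z13 uncovered — not redundant.
Drop P3: the rest still cover every zone — redundant.
Drop P4: Z9 uncovered — not redundant.
1 redundant: P3.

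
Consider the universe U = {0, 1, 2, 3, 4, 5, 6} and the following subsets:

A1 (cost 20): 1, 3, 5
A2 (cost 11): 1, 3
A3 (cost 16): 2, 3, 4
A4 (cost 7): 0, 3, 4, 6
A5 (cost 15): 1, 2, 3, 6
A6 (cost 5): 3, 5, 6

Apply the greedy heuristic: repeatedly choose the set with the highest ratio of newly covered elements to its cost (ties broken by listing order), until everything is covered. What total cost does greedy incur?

Pick 1: A6 adds 3 new (3, 5, 6) at cost 5 (ratio 3/5).
Pick 2: A4 adds 2 new (0, 4) at cost 7 (ratio 2/7).
Pick 3: A5 adds 2 new (1, 2) at cost 15 (ratio 2/15).
Greedy total cost: 5 + 7 + 15 = 27.

27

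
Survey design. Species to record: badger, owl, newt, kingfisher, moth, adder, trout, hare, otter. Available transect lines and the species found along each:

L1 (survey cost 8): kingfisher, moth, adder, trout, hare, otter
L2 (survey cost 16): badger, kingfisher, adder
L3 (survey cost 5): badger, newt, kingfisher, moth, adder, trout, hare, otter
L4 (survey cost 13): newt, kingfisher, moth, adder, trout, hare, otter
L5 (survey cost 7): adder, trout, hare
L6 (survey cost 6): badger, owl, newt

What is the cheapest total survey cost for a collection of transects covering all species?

11

L3, L6 cover every species at survey cost 5 + 6 = 11.
Any cover uses at least 2 transects; among all covering selections none totals below 11.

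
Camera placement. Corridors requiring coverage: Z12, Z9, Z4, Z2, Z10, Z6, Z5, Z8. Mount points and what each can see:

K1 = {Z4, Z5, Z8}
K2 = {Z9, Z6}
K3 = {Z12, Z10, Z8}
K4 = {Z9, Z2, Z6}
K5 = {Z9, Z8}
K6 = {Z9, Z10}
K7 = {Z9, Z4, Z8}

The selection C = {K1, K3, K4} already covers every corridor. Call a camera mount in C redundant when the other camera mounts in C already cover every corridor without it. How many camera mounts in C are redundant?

0

Drop K1: Z4, Z5 uncovered — not redundant.
Drop K3: Z12, Z10 uncovered — not redundant.
Drop K4: Z9, Z2, Z6 uncovered — not redundant.
None of the camera mounts in C is redundant.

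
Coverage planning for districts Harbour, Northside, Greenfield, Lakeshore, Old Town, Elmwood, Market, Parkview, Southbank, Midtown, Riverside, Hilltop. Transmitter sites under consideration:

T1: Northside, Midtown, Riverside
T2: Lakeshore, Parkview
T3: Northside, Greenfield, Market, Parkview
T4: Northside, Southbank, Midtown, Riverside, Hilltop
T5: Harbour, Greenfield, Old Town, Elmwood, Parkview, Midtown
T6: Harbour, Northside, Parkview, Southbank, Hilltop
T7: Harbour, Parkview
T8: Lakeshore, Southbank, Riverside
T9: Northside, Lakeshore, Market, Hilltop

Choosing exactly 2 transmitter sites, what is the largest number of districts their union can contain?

10

Choosing T4, T5 covers {Harbour, Northside, Greenfield, Old Town, Elmwood, Parkview, Southbank, Midtown, Riverside, Hilltop} — 10 districts.
No choice of 2 transmitter sites does better; here Lakeshore, Market are left uncovered.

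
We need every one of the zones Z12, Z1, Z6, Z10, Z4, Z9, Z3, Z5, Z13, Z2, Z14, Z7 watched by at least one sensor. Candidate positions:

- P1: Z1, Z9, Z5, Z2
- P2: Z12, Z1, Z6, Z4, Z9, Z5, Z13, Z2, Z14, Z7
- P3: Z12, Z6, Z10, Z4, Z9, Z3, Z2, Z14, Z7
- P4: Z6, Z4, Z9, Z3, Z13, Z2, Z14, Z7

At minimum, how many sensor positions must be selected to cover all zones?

2

P2, P3 together cover {Z12, Z1, Z6, Z10, Z4, Z9, Z3, Z5, Z13, Z2, Z14, Z7} — every zone.
No single sensor position contains all 12 zones, so 2 is optimal.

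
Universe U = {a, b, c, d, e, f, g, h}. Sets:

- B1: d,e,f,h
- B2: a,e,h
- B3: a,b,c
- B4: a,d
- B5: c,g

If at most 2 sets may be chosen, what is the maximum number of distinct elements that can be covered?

7

Choosing B1, B3 covers {a, b, c, d, e, f, h} — 7 elements.
No choice of 2 sets does better; here g is left uncovered.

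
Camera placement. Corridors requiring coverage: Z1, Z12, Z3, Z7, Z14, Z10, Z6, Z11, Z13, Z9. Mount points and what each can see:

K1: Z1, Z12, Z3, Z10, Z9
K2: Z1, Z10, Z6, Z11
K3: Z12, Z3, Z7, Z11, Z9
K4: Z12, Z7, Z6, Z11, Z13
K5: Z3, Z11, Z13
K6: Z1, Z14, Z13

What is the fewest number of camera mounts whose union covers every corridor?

3

K1, K4, K6 together cover {Z1, Z12, Z3, Z7, Z14, Z10, Z6, Z11, Z13, Z9} — every corridor.
No 2 of the 6 camera mounts cover everything (all 15 pairs fall short), so 3 is minimum.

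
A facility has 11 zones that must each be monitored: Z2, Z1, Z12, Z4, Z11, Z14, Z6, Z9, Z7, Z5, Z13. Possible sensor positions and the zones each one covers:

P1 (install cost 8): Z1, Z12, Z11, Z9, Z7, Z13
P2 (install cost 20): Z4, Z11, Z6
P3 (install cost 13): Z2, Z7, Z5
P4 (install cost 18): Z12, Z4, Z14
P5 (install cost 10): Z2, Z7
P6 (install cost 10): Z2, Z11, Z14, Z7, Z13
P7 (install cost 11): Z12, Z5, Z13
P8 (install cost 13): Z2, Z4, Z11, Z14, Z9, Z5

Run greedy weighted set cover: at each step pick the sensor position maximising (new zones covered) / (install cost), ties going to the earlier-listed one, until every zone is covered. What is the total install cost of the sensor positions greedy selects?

41

Pick 1: P1 adds 6 new (Z1, Z12, Z11, Z9, Z7, Z13) at install cost 8 (ratio 6/8).
Pick 2: P8 adds 4 new (Z2, Z4, Z14, Z5) at install cost 13 (ratio 4/13).
Pick 3: P2 adds 1 new (Z6) at install cost 20 (ratio 1/20).
Greedy total install cost: 8 + 13 + 20 = 41.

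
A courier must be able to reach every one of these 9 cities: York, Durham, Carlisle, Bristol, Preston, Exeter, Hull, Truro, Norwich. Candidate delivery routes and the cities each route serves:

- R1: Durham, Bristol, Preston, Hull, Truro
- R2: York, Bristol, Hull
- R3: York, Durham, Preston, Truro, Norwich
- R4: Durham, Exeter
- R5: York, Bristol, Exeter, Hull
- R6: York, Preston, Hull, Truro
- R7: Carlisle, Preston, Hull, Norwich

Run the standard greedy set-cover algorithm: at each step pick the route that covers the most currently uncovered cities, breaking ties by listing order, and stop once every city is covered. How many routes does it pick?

Pick 1: R1 covers 5 new cities (Durham, Bristol, Preston, Hull, Truro).
Pick 2: R3 covers 2 new cities (York, Norwich).
Pick 3: R4 covers 1 new cities (Exeter).
Pick 4: R7 covers 1 new cities (Carlisle).
Greedy uses 4 routes. (The true minimum is 3.)

4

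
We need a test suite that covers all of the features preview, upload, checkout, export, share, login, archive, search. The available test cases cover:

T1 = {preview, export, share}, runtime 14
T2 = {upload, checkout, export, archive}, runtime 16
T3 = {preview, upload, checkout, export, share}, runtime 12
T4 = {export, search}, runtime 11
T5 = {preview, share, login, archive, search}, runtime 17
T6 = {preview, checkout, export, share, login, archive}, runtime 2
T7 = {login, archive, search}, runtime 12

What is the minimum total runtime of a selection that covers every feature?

24

T3, T7 cover every feature at runtime 12 + 12 = 24.
Any cover uses at least 2 test cases; among all covering selections none totals below 24.
Greedy by coverage-per-runtime would pick T6, T4, T3 for 25 — worse than the optimum 24.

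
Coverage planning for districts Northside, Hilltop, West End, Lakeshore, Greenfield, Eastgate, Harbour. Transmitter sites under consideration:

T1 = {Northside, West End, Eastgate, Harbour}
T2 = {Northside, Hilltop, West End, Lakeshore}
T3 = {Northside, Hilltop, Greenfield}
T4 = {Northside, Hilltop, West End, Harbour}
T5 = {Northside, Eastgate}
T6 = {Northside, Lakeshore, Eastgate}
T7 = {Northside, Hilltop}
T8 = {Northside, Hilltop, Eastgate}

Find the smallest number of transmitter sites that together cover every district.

T1, T2, T3 together cover {Northside, Hilltop, West End, Lakeshore, Greenfield, Eastgate, Harbour} — every district.
No 2 of the 8 transmitter sites cover everything (all 28 pairs fall short), so 3 is minimum.

3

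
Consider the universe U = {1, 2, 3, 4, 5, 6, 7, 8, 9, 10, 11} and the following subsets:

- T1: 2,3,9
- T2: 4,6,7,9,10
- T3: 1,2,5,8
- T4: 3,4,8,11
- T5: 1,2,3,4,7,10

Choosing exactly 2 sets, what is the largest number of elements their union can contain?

Choosing T2, T3 covers {1, 2, 4, 5, 6, 7, 8, 9, 10} — 9 elements.
No choice of 2 sets does better; here 3, 11 are left uncovered.

9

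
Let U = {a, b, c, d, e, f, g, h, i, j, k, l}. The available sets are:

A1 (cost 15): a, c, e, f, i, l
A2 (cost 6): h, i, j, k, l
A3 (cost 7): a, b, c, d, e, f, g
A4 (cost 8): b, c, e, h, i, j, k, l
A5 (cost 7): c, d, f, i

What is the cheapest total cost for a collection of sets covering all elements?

13

A2, A3 cover every element at cost 6 + 7 = 13.
Any cover uses at least 2 sets; among all covering selections none totals below 13.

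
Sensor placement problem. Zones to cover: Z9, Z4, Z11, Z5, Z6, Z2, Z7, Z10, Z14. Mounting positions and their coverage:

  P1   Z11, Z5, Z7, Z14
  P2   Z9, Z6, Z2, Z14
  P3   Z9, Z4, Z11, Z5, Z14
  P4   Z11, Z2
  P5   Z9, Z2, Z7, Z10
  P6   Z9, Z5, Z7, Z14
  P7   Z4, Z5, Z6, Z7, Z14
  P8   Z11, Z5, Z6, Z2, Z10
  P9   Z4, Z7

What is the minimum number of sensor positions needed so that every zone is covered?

P1, P3, P8 together cover {Z9, Z4, Z11, Z5, Z6, Z2, Z7, Z10, Z14} — every zone.
No 2 of the 9 sensor positions cover everything (all 36 pairs fall short), so 3 is minimum.

3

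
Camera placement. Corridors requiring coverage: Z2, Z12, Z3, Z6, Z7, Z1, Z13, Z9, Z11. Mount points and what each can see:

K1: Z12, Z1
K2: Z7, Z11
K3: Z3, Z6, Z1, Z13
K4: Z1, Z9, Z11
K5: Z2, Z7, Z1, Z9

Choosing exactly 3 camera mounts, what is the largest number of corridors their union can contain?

Choosing K1, K3, K5 covers {Z2, Z12, Z3, Z6, Z7, Z1, Z13, Z9} — 8 corridors.
No choice of 3 camera mounts does better; here Z11 is left uncovered.

8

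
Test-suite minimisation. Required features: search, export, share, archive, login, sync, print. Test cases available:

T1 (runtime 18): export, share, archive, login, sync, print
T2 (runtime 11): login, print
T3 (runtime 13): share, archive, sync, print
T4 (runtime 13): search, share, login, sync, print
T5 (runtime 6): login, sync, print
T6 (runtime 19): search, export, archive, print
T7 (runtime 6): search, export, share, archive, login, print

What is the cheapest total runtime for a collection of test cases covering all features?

T5, T7 cover every feature at runtime 6 + 6 = 12.
Any cover uses at least 2 test cases; among all covering selections none totals below 12.

12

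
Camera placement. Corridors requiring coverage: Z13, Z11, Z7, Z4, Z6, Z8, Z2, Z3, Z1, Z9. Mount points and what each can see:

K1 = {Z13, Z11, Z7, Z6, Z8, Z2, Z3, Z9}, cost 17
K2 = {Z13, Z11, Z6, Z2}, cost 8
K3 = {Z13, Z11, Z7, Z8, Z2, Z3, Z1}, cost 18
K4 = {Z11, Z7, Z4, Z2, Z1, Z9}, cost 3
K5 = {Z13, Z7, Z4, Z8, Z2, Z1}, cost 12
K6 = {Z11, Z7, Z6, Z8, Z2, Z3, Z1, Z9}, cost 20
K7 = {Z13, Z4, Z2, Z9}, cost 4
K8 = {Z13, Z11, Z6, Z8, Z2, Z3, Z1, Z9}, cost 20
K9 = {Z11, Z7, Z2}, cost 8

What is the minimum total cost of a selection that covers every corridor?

K1, K4 cover every corridor at cost 17 + 3 = 20.
Any cover uses at least 2 camera mounts; among all covering selections none totals below 20.
Greedy by coverage-per-cost would pick K4, K2, K1 for 28 — worse than the optimum 20.

20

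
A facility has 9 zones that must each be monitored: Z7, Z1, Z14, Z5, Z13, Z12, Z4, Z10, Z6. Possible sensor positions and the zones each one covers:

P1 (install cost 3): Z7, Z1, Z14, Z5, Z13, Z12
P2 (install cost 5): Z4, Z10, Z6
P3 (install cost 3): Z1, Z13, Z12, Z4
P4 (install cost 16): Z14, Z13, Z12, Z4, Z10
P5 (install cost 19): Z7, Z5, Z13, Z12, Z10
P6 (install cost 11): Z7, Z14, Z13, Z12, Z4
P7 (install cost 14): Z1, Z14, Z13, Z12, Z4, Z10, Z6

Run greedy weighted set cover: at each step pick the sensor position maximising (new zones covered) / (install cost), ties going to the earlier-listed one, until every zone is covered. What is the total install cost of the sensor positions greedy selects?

Pick 1: P1 adds 6 new (Z7, Z1, Z14, Z5, Z13, Z12) at install cost 3 (ratio 6/3).
Pick 2: P2 adds 3 new (Z4, Z10, Z6) at install cost 5 (ratio 3/5).
Greedy total install cost: 3 + 5 = 8.

8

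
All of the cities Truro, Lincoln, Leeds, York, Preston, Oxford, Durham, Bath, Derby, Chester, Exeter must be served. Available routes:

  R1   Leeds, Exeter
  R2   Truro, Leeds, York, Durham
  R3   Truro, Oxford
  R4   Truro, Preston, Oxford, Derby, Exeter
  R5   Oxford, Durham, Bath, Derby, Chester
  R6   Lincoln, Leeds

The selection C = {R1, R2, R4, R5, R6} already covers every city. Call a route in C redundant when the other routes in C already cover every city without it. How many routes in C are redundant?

Drop R1: the rest still cover every city — redundant.
Drop R2: York uncovered — not redundant.
Drop R4: Preston uncovered — not redundant.
Drop R5: Bath, Chester uncovered — not redundant.
Drop R6: Lincoln uncovered — not redundant.
1 redundant: R1.

1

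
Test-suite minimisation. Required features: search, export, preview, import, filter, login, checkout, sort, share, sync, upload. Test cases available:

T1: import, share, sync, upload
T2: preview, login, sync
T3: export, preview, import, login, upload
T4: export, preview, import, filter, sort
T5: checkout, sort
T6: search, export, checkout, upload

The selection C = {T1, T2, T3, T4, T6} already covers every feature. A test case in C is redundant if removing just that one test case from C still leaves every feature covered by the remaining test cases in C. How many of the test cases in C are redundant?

Drop T1: share uncovered — not redundant.
Drop T2: the rest still cover every feature — redundant.
Drop T3: the rest still cover every feature — redundant.
Drop T4: filter, sort uncovered — not redundant.
Drop T6: search, checkout uncovered — not redundant.
2 redundant: T2, T3.

2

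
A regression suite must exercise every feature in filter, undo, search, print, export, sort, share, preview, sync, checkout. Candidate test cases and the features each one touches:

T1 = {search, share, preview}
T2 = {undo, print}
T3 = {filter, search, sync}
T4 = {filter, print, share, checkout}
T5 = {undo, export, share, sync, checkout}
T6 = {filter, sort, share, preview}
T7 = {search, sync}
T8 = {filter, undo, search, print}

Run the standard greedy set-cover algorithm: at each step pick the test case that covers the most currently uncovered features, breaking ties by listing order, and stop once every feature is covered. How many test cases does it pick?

3

Pick 1: T5 covers 5 new features (undo, export, share, sync, checkout).
Pick 2: T6 covers 3 new features (filter, sort, preview).
Pick 3: T8 covers 2 new features (search, print).
Greedy uses 3 test cases.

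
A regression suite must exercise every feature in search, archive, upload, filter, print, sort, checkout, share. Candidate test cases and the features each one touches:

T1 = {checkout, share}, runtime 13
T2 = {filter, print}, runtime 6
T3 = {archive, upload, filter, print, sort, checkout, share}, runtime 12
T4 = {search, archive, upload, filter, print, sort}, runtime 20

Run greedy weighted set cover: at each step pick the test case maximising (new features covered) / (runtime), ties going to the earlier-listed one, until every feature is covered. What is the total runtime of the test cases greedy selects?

32

Pick 1: T3 adds 7 new (archive, upload, filter, print, sort, checkout, share) at runtime 12 (ratio 7/12).
Pick 2: T4 adds 1 new (search) at runtime 20 (ratio 1/20).
Greedy total runtime: 12 + 20 = 32.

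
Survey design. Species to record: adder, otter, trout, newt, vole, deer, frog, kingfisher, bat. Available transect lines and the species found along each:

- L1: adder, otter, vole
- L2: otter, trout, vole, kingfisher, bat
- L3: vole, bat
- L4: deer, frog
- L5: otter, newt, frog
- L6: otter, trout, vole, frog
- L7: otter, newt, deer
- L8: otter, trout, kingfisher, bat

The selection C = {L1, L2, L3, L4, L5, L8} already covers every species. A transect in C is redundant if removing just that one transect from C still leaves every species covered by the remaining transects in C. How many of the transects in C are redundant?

3

Drop L1: adder uncovered — not redundant.
Drop L2: the rest still cover every species — redundant.
Drop L3: the rest still cover every species — redundant.
Drop L4: deer uncovered — not redundant.
Drop L5: newt uncovered — not redundant.
Drop L8: the rest still cover every species — redundant.
3 redundant: L2, L3, L8.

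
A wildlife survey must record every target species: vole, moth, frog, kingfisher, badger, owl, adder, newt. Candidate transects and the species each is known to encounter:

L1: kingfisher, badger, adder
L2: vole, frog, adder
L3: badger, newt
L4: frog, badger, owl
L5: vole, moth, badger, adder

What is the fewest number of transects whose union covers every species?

4

L1, L3, L4, L5 together cover {vole, moth, frog, kingfisher, badger, owl, adder, newt} — every species.
No 3 of the 5 transects cover everything (all 10 triples fall short), so 4 is minimum.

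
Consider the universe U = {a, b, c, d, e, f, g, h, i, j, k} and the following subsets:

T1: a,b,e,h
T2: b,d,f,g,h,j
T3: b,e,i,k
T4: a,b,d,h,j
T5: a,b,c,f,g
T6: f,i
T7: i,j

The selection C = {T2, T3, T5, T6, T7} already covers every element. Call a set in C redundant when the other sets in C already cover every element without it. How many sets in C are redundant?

Drop T2: d, h uncovered — not redundant.
Drop T3: e, k uncovered — not redundant.
Drop T5: a, c uncovered — not redundant.
Drop T6: the rest still cover every element — redundant.
Drop T7: the rest still cover every element — redundant.
2 redundant: T6, T7.

2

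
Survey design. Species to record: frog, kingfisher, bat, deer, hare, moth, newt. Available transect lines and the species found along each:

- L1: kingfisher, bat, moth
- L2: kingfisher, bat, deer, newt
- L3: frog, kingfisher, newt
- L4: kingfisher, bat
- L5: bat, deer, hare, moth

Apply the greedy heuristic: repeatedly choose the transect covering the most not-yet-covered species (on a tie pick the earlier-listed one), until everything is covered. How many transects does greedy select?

Pick 1: L2 covers 4 new species (kingfisher, bat, deer, newt).
Pick 2: L5 covers 2 new species (hare, moth).
Pick 3: L3 covers 1 new species (frog).
Greedy uses 3 transects. (The true minimum is 2.)

3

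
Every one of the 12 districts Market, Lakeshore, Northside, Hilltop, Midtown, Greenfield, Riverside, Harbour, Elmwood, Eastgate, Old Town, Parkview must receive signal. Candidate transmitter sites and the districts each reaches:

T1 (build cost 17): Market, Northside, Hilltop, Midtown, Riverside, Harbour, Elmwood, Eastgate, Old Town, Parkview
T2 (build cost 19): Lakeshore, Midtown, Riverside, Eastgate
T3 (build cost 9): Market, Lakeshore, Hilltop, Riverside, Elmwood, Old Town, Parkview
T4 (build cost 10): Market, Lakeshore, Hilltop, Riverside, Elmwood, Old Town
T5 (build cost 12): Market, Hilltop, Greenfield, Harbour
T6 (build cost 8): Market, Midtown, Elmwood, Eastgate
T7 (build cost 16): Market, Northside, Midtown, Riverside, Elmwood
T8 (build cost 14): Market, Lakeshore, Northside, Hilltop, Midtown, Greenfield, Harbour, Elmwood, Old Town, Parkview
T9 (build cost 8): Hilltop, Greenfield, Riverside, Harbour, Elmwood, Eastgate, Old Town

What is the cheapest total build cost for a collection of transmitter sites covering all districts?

22

T8, T9 cover every district at build cost 14 + 8 = 22.
Any cover uses at least 2 transmitter sites; among all covering selections none totals below 22.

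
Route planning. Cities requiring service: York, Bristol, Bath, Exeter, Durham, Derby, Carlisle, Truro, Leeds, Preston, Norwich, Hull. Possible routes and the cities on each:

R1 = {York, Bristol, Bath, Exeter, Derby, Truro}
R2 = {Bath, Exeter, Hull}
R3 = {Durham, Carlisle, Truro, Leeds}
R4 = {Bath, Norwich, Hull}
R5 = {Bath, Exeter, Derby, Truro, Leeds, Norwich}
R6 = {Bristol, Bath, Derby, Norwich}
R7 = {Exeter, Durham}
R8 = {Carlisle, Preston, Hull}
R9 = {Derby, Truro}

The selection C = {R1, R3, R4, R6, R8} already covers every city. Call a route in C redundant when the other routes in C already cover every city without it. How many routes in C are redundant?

2

Drop R1: York, Exeter uncovered — not redundant.
Drop R3: Durham, Leeds uncovered — not redundant.
Drop R4: the rest still cover every city — redundant.
Drop R6: the rest still cover every city — redundant.
Drop R8: Preston uncovered — not redundant.
2 redundant: R4, R6.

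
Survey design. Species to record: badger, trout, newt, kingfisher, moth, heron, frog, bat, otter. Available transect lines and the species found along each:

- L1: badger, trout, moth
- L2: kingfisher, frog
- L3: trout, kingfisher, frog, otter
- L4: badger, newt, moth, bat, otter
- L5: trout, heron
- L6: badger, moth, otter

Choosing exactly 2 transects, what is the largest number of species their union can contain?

Choosing L3, L4 covers {badger, trout, newt, kingfisher, moth, frog, bat, otter} — 8 species.
No choice of 2 transects does better; here heron is left uncovered.

8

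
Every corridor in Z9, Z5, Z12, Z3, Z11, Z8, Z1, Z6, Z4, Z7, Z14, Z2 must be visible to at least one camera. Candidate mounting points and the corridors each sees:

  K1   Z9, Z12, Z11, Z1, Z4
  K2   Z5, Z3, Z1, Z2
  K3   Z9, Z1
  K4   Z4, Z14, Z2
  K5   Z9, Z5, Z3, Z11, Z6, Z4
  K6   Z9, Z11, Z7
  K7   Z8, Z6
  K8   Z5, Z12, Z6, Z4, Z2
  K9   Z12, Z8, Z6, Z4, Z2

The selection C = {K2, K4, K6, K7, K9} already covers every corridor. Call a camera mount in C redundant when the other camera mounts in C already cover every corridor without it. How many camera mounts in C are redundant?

Drop K2: Z5, Z3, Z1 uncovered — not redundant.
Drop K4: Z14 uncovered — not redundant.
Drop K6: Z9, Z11, Z7 uncovered — not redundant.
Drop K7: the rest still cover every corridor — redundant.
Drop K9: Z12 uncovered — not redundant.
1 redundant: K7.

1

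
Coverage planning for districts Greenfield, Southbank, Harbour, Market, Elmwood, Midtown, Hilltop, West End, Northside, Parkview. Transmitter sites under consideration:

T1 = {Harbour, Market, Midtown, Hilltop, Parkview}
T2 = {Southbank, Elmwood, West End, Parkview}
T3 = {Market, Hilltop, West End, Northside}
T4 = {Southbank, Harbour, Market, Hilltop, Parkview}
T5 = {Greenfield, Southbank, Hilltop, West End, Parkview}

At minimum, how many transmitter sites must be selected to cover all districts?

T1, T2, T3, T5 together cover {Greenfield, Southbank, Harbour, Market, Elmwood, Midtown, Hilltop, West End, Northside, Parkview} — every district.
No 3 of the 5 transmitter sites cover everything (all 10 triples fall short), so 4 is minimum.

4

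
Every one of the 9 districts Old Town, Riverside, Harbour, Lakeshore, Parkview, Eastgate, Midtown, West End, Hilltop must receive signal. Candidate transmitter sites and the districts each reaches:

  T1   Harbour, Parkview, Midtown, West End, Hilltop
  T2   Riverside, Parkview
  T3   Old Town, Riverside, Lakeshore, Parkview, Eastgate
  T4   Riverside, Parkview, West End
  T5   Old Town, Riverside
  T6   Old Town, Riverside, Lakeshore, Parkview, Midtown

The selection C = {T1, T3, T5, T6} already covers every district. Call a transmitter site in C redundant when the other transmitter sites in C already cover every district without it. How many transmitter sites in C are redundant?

2

Drop T1: Harbour, West End, Hilltop uncovered — not redundant.
Drop T3: Eastgate uncovered — not redundant.
Drop T5: the rest still cover every district — redundant.
Drop T6: the rest still cover every district — redundant.
2 redundant: T5, T6.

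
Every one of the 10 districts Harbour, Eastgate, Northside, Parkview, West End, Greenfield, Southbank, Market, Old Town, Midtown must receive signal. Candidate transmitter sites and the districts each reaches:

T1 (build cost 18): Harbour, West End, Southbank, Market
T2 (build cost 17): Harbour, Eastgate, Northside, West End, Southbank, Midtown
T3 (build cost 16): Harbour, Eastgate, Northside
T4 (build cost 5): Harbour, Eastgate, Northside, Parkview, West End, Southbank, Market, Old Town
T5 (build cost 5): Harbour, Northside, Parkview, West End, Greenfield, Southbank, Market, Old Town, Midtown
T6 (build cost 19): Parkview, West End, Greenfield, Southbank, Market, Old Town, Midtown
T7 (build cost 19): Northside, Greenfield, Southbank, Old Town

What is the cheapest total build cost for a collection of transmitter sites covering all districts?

10

T4, T5 cover every district at build cost 5 + 5 = 10.
Any cover uses at least 2 transmitter sites; among all covering selections none totals below 10.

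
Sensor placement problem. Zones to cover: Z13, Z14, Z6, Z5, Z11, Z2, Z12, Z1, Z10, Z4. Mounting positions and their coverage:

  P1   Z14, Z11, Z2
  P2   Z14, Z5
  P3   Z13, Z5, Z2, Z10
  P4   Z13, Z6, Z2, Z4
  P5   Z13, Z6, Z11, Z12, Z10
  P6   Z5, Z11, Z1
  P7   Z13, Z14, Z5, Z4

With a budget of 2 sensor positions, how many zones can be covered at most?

8

Choosing P5, P7 covers {Z13, Z14, Z6, Z5, Z11, Z12, Z10, Z4} — 8 zones.
No choice of 2 sensor positions does better; here Z2, Z1 are left uncovered.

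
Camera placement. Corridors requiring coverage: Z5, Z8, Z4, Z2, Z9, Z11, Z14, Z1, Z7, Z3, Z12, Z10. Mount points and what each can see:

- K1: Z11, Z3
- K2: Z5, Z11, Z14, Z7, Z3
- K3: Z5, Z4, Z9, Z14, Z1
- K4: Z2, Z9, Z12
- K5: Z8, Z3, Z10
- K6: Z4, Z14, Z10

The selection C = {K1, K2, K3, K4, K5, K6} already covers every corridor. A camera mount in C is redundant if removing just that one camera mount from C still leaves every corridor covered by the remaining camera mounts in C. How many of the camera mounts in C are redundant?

Drop K1: the rest still cover every corridor — redundant.
Drop K2: Z7 uncovered — not redundant.
Drop K3: Z1 uncovered — not redundant.
Drop K4: Z2, Z12 uncovered — not redundant.
Drop K5: Z8 uncovered — not redundant.
Drop K6: the rest still cover every corridor — redundant.
2 redundant: K1, K6.

2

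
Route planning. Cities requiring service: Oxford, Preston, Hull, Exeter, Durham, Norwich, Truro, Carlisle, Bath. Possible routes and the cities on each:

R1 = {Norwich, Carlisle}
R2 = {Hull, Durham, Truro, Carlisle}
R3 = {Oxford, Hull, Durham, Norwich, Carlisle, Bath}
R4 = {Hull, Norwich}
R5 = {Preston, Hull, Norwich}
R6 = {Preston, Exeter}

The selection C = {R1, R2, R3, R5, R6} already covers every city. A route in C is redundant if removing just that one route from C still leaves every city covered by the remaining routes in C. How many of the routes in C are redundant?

Drop R1: the rest still cover every city — redundant.
Drop R2: Truro uncovered — not redundant.
Drop R3: Oxford, Bath uncovered — not redundant.
Drop R5: the rest still cover every city — redundant.
Drop R6: Exeter uncovered — not redundant.
2 redundant: R1, R5.

2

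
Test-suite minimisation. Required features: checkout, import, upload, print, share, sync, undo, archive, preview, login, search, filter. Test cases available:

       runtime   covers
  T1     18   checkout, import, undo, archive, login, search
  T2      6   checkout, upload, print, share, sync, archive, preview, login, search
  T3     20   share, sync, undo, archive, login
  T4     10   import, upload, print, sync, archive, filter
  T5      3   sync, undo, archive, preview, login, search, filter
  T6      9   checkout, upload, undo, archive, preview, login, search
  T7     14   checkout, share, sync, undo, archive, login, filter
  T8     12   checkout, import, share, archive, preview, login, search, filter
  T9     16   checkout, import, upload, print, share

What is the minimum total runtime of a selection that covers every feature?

19

T5, T9 cover every feature at runtime 3 + 16 = 19.
Any cover uses at least 2 test cases; among all covering selections none totals below 19.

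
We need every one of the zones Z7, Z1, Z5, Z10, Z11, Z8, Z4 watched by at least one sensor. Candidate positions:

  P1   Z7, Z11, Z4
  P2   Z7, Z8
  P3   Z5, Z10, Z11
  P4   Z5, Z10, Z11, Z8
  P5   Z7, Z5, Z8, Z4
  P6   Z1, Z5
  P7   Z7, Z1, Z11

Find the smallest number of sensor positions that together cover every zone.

P1, P4, P6 together cover {Z7, Z1, Z5, Z10, Z11, Z8, Z4} — every zone.
No 2 of the 7 sensor positions cover everything (all 21 pairs fall short), so 3 is minimum.

3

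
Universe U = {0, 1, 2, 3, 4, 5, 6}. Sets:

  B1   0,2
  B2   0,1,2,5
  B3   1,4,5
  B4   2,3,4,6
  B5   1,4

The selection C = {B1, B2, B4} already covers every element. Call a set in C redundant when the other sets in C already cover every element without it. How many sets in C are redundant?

Drop B1: the rest still cover every element — redundant.
Drop B2: 1, 5 uncovered — not redundant.
Drop B4: 3, 4, 6 uncovered — not redundant.
1 redundant: B1.

1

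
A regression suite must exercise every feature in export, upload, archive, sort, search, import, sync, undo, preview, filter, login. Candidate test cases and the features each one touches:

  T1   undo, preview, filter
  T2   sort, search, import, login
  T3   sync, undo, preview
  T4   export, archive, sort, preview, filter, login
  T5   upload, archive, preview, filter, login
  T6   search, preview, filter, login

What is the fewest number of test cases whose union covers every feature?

T2, T3, T4, T5 together cover {export, upload, archive, sort, search, import, sync, undo, preview, filter, login} — every feature.
No 3 of the 6 test cases cover everything (all 20 triples fall short), so 4 is minimum.

4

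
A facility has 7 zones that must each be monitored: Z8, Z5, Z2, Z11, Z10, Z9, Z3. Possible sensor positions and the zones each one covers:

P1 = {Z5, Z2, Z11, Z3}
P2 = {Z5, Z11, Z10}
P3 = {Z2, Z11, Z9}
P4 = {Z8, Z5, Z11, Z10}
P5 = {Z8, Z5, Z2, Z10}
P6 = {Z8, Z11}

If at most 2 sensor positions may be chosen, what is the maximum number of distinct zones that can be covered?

Choosing P1, P4 covers {Z8, Z5, Z2, Z11, Z10, Z3} — 6 zones.
No choice of 2 sensor positions does better; here Z9 is left uncovered.

6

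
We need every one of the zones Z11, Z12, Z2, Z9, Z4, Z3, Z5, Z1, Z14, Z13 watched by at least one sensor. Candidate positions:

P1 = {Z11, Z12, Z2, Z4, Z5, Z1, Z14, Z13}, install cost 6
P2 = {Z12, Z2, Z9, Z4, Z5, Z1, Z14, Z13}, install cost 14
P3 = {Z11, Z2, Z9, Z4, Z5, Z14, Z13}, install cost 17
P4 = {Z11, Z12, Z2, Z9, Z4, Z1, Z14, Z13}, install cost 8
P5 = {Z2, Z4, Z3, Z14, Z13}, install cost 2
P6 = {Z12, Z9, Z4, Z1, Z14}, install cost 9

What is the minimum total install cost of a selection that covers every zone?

P1, P4, P5 cover every zone at install cost 6 + 8 + 2 = 16.
Any cover uses at least 3 sensor positions; among all covering selections none totals below 16.

16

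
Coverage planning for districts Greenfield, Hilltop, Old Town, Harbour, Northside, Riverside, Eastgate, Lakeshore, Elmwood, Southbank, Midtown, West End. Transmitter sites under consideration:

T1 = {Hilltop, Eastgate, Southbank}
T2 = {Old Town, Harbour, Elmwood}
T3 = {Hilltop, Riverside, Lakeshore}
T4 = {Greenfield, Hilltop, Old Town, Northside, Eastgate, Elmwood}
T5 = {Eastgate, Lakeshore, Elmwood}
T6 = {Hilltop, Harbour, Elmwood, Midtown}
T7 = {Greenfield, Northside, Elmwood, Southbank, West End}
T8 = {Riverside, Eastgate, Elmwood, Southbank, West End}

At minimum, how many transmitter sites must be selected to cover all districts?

T3, T4, T6, T7 together cover {Greenfield, Hilltop, Old Town, Harbour, Northside, Riverside, Eastgate, Lakeshore, Elmwood, Southbank, Midtown, West End} — every district.
No 3 of the 8 transmitter sites cover everything (all 56 triples fall short), so 4 is minimum.

4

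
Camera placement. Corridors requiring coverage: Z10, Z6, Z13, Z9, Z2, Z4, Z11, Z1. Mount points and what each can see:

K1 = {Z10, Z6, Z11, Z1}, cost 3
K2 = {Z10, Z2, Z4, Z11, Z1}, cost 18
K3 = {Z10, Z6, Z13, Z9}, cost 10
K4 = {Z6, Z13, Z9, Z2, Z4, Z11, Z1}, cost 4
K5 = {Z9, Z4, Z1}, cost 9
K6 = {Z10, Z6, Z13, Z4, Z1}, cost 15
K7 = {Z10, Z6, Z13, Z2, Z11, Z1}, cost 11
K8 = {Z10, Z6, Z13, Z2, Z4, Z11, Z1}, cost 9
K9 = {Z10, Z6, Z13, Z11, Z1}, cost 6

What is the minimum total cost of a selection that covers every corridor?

K1, K4 cover every corridor at cost 3 + 4 = 7.
Any cover uses at least 2 camera mounts; among all covering selections none totals below 7.

7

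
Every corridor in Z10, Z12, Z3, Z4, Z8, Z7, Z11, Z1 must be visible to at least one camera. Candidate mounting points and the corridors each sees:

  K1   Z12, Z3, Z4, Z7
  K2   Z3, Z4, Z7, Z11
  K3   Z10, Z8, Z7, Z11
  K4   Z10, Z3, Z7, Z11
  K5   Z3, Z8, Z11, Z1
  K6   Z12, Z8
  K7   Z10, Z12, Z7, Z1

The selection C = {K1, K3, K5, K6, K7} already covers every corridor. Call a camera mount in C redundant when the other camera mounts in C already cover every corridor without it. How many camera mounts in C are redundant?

Drop K1: Z4 uncovered — not redundant.
Drop K3: the rest still cover every corridor — redundant.
Drop K5: the rest still cover every corridor — redundant.
Drop K6: the rest still cover every corridor — redundant.
Drop K7: the rest still cover every corridor — redundant.
4 redundant: K3, K5, K6, K7.

4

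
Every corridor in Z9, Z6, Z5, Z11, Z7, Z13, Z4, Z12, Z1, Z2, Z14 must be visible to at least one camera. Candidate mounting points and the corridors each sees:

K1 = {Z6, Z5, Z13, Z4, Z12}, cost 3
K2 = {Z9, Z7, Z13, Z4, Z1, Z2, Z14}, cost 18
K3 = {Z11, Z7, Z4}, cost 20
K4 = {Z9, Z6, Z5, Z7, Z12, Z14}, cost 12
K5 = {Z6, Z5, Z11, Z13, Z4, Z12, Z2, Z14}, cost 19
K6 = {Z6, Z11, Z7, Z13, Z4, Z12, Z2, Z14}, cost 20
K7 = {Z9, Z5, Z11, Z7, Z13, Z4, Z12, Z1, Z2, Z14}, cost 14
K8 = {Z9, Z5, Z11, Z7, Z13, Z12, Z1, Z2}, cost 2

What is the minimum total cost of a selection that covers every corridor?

K1, K7 cover every corridor at cost 3 + 14 = 17.
Any cover uses at least 2 camera mounts; among all covering selections none totals below 17.

17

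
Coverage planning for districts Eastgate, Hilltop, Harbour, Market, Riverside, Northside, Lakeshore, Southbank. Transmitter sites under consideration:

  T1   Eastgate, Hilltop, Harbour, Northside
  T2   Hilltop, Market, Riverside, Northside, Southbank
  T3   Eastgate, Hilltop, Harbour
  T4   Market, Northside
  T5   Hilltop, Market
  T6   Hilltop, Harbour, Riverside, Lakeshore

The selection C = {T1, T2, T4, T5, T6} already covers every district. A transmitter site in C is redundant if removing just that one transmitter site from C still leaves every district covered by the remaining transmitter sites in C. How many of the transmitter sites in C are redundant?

2

Drop T1: Eastgate uncovered — not redundant.
Drop T2: Southbank uncovered — not redundant.
Drop T4: the rest still cover every district — redundant.
Drop T5: the rest still cover every district — redundant.
Drop T6: Lakeshore uncovered — not redundant.
2 redundant: T4, T5.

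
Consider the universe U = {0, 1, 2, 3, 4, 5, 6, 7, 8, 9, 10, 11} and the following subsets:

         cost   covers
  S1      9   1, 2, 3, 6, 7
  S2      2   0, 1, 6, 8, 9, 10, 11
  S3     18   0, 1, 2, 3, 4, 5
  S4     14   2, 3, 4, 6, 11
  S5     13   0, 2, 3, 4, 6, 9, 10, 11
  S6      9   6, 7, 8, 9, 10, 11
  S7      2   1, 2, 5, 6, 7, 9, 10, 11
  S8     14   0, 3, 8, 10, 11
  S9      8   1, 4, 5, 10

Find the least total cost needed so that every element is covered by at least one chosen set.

S2, S5, S7 cover every element at cost 2 + 13 + 2 = 17.
Any cover uses at least 2 sets; among all covering selections none totals below 17.

17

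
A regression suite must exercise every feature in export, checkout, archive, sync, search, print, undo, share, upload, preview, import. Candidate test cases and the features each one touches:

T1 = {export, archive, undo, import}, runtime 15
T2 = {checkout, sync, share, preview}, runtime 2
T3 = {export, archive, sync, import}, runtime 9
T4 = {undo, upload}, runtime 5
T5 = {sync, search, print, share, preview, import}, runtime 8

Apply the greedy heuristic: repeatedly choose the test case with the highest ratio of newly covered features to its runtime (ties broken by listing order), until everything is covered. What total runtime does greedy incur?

Pick 1: T2 adds 4 new (checkout, sync, share, preview) at runtime 2 (ratio 4/2).
Pick 2: T4 adds 2 new (undo, upload) at runtime 5 (ratio 2/5).
Pick 3: T5 adds 3 new (search, print, import) at runtime 8 (ratio 3/8).
Pick 4: T3 adds 2 new (export, archive) at runtime 9 (ratio 2/9).
Greedy total runtime: 2 + 5 + 8 + 9 = 24.

24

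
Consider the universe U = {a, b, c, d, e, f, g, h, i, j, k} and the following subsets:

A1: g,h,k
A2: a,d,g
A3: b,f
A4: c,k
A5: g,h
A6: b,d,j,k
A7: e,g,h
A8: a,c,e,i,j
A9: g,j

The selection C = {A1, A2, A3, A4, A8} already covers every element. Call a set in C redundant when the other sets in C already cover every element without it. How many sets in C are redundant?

1

Drop A1: h uncovered — not redundant.
Drop A2: d uncovered — not redundant.
Drop A3: b, f uncovered — not redundant.
Drop A4: the rest still cover every element — redundant.
Drop A8: e, i, j uncovered — not redundant.
1 redundant: A4.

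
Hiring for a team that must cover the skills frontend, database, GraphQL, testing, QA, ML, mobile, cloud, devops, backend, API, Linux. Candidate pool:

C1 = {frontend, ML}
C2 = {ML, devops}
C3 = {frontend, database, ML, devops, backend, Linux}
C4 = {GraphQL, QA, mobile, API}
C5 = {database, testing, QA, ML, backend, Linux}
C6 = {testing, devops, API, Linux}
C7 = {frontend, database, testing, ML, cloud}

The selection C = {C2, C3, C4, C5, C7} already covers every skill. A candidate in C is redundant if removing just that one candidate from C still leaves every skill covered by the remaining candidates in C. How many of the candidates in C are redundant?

3

Drop C2: the rest still cover every skill — redundant.
Drop C3: the rest still cover every skill — redundant.
Drop C4: GraphQL, mobile, API uncovered — not redundant.
Drop C5: the rest still cover every skill — redundant.
Drop C7: cloud uncovered — not redundant.
3 redundant: C2, C3, C5.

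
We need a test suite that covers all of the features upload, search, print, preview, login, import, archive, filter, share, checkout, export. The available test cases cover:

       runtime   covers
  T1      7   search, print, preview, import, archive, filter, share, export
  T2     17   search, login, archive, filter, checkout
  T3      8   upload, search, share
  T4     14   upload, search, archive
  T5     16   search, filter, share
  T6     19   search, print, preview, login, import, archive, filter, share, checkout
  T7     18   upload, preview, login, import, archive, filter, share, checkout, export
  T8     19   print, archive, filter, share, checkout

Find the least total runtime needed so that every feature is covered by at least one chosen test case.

T1, T7 cover every feature at runtime 7 + 18 = 25.
Any cover uses at least 2 test cases; among all covering selections none totals below 25.

25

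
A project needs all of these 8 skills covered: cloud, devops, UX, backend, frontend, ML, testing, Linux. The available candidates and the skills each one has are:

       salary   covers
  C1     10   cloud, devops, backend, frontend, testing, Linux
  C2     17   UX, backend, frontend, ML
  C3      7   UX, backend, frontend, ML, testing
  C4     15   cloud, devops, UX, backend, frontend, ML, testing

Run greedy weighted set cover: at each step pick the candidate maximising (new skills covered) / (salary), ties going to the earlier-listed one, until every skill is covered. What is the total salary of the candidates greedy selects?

Pick 1: C3 adds 5 new (UX, backend, frontend, ML, testing) at salary 7 (ratio 5/7).
Pick 2: C1 adds 3 new (cloud, devops, Linux) at salary 10 (ratio 3/10).
Greedy total salary: 7 + 10 = 17.

17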